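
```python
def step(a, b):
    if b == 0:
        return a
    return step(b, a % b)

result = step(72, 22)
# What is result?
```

step(72, 22) -> step(22, 6) -> step(6, 4) -> step(4, 2) -> step(2, 0) -> 2

Answer: 2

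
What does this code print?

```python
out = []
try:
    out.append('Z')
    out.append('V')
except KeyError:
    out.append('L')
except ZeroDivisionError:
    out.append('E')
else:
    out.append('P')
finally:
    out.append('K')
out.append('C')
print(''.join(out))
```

Execution trace: 'Z' (try body) → 'V' (try body, no exception) → 'P' (else) → 'K' (finally) → 'C' (after the try/except). Output: ZVPKC

Answer: ZVPKC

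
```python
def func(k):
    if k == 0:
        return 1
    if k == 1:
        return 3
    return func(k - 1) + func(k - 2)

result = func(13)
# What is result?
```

Build up from base cases: func(0)=1, func(1)=3, func(2)=4, func(3)=7, func(4)=11, func(5)=18, func(6)=29, ..., func(13)=843

Answer: 843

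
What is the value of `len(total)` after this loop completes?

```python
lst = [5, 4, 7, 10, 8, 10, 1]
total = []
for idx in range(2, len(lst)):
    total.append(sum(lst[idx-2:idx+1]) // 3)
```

Number of 3-element averages
`total` takes the values: [] → [5] → [5, 7] → [5, 7, 8] → [5, 7, 8, 9] → [5, 7, 8, 9, 6]
So `len(total)` = 5

Answer: 5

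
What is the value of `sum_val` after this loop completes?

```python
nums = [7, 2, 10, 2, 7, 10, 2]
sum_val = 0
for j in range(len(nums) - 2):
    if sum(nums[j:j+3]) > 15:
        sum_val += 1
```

Count windows with sum > 15
`sum_val` takes the values: 0 → 1 → 2 → 3 → 4

Answer: 4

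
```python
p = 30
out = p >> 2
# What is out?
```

Trace:
`p = 30` → p = 30
`out = p >> 2` → out = 7
So out = 7

Answer: 7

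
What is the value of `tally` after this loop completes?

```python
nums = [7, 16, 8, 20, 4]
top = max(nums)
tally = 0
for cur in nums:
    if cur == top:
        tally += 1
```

Count of max value 20 in [7, 16, 8, 20, 4]
`tally` takes the values: 0 → 1

Answer: 1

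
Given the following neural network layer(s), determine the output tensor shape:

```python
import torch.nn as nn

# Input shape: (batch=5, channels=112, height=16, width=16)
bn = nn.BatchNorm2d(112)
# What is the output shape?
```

Input: (5, 112, 16, 16) -> Output: (5, 112, 16, 16)

Answer: (5, 112, 16, 16)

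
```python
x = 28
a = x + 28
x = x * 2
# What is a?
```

Trace:
`x = 28` → x = 28
`a = x + 28` → a = 56
`x = x * 2` → x = 56
So a = 56

Answer: 56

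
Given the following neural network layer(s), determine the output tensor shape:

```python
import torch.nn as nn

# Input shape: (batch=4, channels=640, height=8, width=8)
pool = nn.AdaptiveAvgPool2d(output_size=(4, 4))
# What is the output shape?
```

Input: (4, 640, 8, 8) -> Output: (4, 640, 4, 4)

Answer: (4, 640, 4, 4)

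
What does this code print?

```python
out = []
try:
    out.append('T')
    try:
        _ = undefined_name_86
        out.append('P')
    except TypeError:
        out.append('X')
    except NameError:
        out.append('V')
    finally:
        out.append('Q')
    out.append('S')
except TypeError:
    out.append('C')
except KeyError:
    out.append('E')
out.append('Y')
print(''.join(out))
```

Execution trace: 'T' (try body) → 'V' (inner except NameError) → 'Q' (inner finally) → 'S' (try body, no exception) → 'Y' (after the try/except). Output: TVQSY

Answer: TVQSY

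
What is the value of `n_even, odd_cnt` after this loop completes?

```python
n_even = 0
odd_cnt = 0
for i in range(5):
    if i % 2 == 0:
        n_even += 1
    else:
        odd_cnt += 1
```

Count evens and odds in range(5)
`n_even, odd_cnt` takes the values: (0, 0) → (1, 0) → (1, 1) → (2, 1) → (2, 2) → (3, 2)

Answer: 3, 2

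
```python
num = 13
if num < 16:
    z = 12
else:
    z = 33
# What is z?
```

Trace:
`num = 13` → num = 13
`if num < 16: ...` → num < 16 is True → z = 12
So z = 12

Answer: 12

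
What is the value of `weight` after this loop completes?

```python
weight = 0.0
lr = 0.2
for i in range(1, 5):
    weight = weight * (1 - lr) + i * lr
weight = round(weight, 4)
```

Moving average with lr=0.2
`weight` takes the values: 0.0 → 0.2 → 0.56 → 1.048 → 1.6384

Answer: 1.6384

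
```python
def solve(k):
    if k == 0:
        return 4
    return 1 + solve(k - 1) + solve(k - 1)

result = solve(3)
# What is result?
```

solve(k) = 1 + 2·solve(k-1), solve(0)=4. Closed form: (4+1)·2^3 - 1 = 39.

Answer: 39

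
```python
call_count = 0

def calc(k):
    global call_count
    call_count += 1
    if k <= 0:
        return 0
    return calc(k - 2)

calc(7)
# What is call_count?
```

Linear recursion stepping by 2: 5 calls from k=7 down to ≤0.

Answer: 5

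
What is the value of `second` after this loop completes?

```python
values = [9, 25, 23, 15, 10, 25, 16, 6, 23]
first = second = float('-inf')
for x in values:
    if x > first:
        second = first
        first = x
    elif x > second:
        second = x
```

Second largest (with repeats) in [9, 25, 23, 15, 10, 25, 16, 6, 23]
`second` takes the values: -inf → 9 → 23 → 25

Answer: 25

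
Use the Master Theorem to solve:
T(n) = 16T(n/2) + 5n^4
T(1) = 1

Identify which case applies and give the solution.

a=16, b=2, f(n)=5n^4. log_2(16) = 4. Since c=4 = 4, Case 2 applies: T(n) = Θ(n^log_b(a) · log n) = O(n^4 log n).

Answer: O(n^4 log n) - Case 2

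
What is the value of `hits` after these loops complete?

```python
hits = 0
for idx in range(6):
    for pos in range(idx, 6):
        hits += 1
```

Upper triangle: 6 + 5 + ... + 1
`hits` takes the values: 0 → 1 → 2 → 3 → 4 → 5 → 6 → 7 → 8 → 9 → 10 → 11 → 12 → 13 → 14 → 15 → 16 → 17 → 18 → 19 → 20 → 21

Answer: 21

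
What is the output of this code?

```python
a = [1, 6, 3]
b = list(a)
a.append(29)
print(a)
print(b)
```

Key concept: list() constructor creates copy.
Step by step:
`a = [1, 6, 3]` → a = [1, 6, 3]
`b = list(a)` → b = [1, 6, 3]
`a.append(29)` → a = [1, 6, 3, 29]
`print(a)` → prints [1, 6, 3, 29]
`print(b)` → prints [1, 6, 3]

Answer:
[1, 6, 3, 29]
[1, 6, 3]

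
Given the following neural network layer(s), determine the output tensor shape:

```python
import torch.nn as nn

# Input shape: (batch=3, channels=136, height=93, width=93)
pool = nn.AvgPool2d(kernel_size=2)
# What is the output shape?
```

Input: (3, 136, 93, 93) -> Output: (3, 136, 46, 46)

Answer: (3, 136, 46, 46)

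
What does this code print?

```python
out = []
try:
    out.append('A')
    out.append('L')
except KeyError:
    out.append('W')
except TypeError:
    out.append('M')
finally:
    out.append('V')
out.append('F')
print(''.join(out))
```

Execution trace: 'A' (try body) → 'L' (try body, no exception) → 'V' (finally) → 'F' (after the try/except). Output: ALVF

Answer: ALVF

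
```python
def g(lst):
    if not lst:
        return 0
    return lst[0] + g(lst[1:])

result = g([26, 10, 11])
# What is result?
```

26 + 10 + 11 + 0 = 47

Answer: 47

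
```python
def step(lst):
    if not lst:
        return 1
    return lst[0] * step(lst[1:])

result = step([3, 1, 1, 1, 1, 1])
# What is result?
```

Product over [3, 1, 1, 1, 1, 1] = 3 * 1 * 1 * 1 * 1 * 1 = 3

Answer: 3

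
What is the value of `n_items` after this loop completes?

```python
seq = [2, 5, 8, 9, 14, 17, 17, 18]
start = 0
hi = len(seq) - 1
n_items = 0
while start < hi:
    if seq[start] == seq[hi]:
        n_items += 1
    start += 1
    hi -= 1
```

Count matching pairs from ends
`n_items` takes the values: 0

Answer: 0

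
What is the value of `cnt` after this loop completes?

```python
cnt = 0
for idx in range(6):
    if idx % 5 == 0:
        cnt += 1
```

Count numbers divisible by 5 in range(6)
`cnt` takes the values: 0 → 1 → 2

Answer: 2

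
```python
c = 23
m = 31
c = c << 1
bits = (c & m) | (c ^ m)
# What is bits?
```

Trace:
`c = 23` → c = 23
`m = 31` → m = 31
`c = c << 1` → c = 46
`bits = (c & m) | (c ^ m)` → bits = 63
So bits = 63

Answer: 63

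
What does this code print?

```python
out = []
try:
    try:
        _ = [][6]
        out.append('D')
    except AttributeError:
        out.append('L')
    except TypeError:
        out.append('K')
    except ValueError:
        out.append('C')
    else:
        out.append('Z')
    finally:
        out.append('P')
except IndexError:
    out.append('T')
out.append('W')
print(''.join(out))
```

Execution trace: 'P' (finally) → 'T' (outer except IndexError) → 'W' (after the try/except). Output: PTW

Answer: PTW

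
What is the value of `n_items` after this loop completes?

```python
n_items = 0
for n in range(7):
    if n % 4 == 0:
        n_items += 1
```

Count numbers divisible by 4 in range(7)
`n_items` takes the values: 0 → 1 → 2

Answer: 2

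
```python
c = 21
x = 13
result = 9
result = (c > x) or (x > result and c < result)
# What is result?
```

Trace:
`c = 21` → c = 21
`x = 13` → x = 13
`result = 9` → result = 9
`result = (c > x) or (x > result and c < result)` → result = True
So result = True

Answer: True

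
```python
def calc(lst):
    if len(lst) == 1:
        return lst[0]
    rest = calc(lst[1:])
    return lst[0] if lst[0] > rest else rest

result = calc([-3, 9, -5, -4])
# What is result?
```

Recursive max over [-3, 9, -5, -4] = 9

Answer: 9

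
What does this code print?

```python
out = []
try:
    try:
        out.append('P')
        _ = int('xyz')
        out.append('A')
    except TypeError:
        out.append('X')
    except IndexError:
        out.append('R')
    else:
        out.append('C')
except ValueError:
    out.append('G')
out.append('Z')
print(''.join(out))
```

Execution trace: 'P' (try body) → 'G' (outer except ValueError) → 'Z' (after the try/except). Output: PGZ

Answer: PGZ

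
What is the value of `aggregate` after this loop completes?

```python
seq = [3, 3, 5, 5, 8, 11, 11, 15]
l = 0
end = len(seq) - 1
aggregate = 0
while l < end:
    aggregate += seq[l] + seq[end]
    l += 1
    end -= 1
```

Sum of pairs from ends
`aggregate` takes the values: 0 → 18 → 32 → 48 → 61

Answer: 61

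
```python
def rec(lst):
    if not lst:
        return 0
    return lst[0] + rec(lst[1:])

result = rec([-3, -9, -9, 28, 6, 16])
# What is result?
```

(-3) + (-9) + (-9) + 28 + 6 + 16 + 0 = 29

Answer: 29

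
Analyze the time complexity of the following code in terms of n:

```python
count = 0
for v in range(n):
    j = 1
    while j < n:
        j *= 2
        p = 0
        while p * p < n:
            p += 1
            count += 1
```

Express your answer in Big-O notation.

Each loop level contributes: n × log n × √n. Multiplying the contributions gives O(n√n log n).

Answer: O(n√n log n)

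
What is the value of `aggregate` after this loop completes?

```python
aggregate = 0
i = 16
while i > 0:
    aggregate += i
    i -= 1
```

Sum 16 down to 1
`aggregate` takes the values: 0 → 16 → 31 → 45 → 58 → 70 → 81 → 91 → 100 → 108 → 115 → 121 → 126 → 130 → 133 → 135 → 136

Answer: 136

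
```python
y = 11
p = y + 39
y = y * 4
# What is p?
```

Trace:
`y = 11` → y = 11
`p = y + 39` → p = 50
`y = y * 4` → y = 44
So p = 50

Answer: 50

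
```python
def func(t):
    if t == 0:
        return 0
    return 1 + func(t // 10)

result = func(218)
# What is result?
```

Count of digits of 218: 3

Answer: 3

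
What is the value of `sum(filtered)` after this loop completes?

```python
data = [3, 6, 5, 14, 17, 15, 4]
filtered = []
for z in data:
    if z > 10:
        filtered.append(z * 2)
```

Sum of doubled values > 10
`filtered` takes the values: [] → [28] → [28, 34] → [28, 34, 30]
So `sum(filtered)` = 92

Answer: 92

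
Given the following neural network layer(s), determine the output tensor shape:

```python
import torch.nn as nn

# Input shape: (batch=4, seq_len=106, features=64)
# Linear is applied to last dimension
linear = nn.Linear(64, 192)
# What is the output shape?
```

Input: (4, 106, 64) -> Output: (4, 106, 192)

Answer: (4, 106, 192)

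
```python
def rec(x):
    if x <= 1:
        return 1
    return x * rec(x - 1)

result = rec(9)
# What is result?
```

rec(9) = 9 * 8 * 7 * 6 * 5 * 4 * 3 * 2 * 1 = 362880

Answer: 362880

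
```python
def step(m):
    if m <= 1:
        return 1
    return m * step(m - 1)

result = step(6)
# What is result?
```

step(6) = 6 * 5 * 4 * 3 * 2 * 1 = 720

Answer: 720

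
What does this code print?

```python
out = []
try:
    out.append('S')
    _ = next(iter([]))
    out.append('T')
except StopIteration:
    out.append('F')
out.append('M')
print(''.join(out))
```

Execution trace: 'S' (try body) → 'F' (except StopIteration) → 'M' (after the try/except). Output: SFM

Answer: SFM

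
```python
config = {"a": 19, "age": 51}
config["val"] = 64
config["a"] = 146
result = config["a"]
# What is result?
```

Trace:
`config = {"a": 19, "age": 51}` → config = {'a': 19, 'age': 51}
`config["val"] = 64` → config = {'a': 19, 'age': 51, 'val': 64}
`config["a"] = 146` → config = {'a': 146, 'age': 51, 'val': 64}
`result = config["a"]` → result = 146
So result = 146

Answer: 146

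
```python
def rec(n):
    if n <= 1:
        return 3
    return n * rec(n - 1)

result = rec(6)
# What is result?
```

rec(6) = 6 * 5 * 4 * 3 * 2 * 3 = 2160

Answer: 2160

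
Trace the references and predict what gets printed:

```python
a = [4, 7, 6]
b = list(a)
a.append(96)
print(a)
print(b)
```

Key concept: list() constructor creates copy.
Step by step:
`a = [4, 7, 6]` → a = [4, 7, 6]
`b = list(a)` → b = [4, 7, 6]
`a.append(96)` → a = [4, 7, 6, 96]
`print(a)` → prints [4, 7, 6, 96]
`print(b)` → prints [4, 7, 6]

Answer:
[4, 7, 6, 96]
[4, 7, 6]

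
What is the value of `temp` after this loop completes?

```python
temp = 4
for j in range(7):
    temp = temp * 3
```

Multiply by 3, 7 times: 4 * 3^7 = 8748
`temp` takes the values: 4 → 12 → 36 → 108 → 324 → 972 → 2916 → 8748

Answer: 8748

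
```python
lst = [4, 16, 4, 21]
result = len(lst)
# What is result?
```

Trace:
`lst = [4, 16, 4, 21]` → lst = [4, 16, 4, 21]
`result = len(lst)` → result = 4
So result = 4

Answer: 4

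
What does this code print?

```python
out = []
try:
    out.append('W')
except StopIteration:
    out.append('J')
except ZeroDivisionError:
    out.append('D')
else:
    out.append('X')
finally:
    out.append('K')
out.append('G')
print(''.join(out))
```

Execution trace: 'W' (try body, no exception) → 'X' (else) → 'K' (finally) → 'G' (after the try/except). Output: WXKG

Answer: WXKG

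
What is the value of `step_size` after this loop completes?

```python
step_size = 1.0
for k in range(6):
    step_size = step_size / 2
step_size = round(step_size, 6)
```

Halving LR 6 times: 1 / 2^6
`step_size` takes the values: 1.0 → 0.5 → 0.25 → 0.125 → 0.0625 → 0.03125 → 0.015625

Answer: 0.015625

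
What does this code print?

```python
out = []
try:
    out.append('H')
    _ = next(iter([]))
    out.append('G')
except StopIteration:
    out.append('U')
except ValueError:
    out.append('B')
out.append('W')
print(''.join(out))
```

Execution trace: 'H' (try body) → 'U' (except StopIteration) → 'W' (after the try/except). Output: HUW

Answer: HUW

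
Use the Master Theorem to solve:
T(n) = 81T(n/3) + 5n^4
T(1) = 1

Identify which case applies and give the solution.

a=81, b=3, f(n)=5n^4. log_3(81) = 4. Since c=4 = 4, Case 2 applies: T(n) = Θ(n^log_b(a) · log n) = O(n^4 log n).

Answer: O(n^4 log n) - Case 2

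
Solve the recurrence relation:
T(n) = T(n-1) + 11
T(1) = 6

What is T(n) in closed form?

Unrolling: T(n) = T(1) + 11·(n-1) = 6 + 11(n-1) = 11n - 5.

Answer: T(n) = 11n - 5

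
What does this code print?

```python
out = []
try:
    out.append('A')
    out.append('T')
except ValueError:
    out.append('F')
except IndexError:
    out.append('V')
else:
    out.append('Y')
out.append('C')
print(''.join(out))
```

Execution trace: 'A' (try body) → 'T' (try body, no exception) → 'Y' (else) → 'C' (after the try/except). Output: ATYC

Answer: ATYC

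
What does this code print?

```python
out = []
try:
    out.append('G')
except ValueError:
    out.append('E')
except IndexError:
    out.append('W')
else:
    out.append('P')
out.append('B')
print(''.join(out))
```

Execution trace: 'G' (try body, no exception) → 'P' (else) → 'B' (after the try/except). Output: GPB

Answer: GPB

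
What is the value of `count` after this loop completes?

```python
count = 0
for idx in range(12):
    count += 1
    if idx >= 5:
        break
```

Loop breaks when idx reaches 5, count is 6
`count` takes the values: 0 → 1 → 2 → 3 → 4 → 5 → 6

Answer: 6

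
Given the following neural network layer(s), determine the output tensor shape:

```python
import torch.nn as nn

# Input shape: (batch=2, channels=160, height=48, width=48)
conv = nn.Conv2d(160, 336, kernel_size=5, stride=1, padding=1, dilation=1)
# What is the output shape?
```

Input: (2, 160, 48, 48) -> Output: (2, 336, 46, 46)

Answer: (2, 336, 46, 46)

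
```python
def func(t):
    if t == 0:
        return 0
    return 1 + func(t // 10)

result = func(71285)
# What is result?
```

Count of digits of 71285: 5

Answer: 5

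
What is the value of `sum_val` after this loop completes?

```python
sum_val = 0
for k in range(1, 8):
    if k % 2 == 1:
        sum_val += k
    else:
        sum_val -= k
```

Add odd, subtract even
`sum_val` takes the values: 0 → 1 → -1 → 2 → -2 → 3 → -3 → 4

Answer: 4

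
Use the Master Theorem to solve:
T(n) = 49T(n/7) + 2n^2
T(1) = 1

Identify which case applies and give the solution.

a=49, b=7, f(n)=2n^2. log_7(49) = 2. Since c=2 = 2, Case 2 applies: T(n) = Θ(n^log_b(a) · log n) = O(n^2 log n).

Answer: O(n^2 log n) - Case 2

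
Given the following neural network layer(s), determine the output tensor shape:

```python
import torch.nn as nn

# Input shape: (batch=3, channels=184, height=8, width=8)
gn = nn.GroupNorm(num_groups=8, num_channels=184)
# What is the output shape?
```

Input: (3, 184, 8, 8) -> Output: (3, 184, 8, 8)

Answer: (3, 184, 8, 8)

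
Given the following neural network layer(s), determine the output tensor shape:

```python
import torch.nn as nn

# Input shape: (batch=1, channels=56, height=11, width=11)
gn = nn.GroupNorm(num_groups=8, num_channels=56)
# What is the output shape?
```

Input: (1, 56, 11, 11) -> Output: (1, 56, 11, 11)

Answer: (1, 56, 11, 11)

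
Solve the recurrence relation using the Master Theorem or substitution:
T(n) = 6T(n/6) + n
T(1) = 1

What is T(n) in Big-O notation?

By Master Theorem: a=6, b=6, f(n)=n. Since log_6(6) = 1 and f(n) = Θ(n^1), Case 2 applies. T(n) = O(n log n).

Answer: O(n log n)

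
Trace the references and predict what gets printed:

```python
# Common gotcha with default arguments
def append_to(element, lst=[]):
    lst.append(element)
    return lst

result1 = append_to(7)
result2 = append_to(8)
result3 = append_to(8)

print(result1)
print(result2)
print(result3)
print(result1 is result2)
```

Key concept: mutable default argument gotcha.
Step by step:
`result1 = append_to(7)` → result1 = [7]
`result2 = append_to(8)` → result1 = [7, 8] (same object as result2); result2 = [7, 8] (same object as result1)
`result3 = append_to(8)` → result1 = [7, 8, 8] (same object as result2, result3); result2 = [7, 8, 8] (same object as result1, result3); result3 = [7, 8, 8] (same object as result1, result2)
`print(result1)` → prints [7, 8, 8]
`print(result2)` → prints [7, 8, 8]
`print(result3)` → prints [7, 8, 8]
`print(result1 is result2)` → prints True

Answer:
[7, 8, 8]
[7, 8, 8]
[7, 8, 8]
True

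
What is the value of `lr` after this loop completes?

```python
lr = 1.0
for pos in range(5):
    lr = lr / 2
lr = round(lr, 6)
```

Halving LR 5 times: 1 / 2^5
`lr` takes the values: 1.0 → 0.5 → 0.25 → 0.125 → 0.0625 → 0.03125

Answer: 0.03125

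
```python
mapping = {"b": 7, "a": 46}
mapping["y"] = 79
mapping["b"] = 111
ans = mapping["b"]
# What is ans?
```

Trace:
`mapping = {"b": 7, "a": 46}` → mapping = {'b': 7, 'a': 46}
`mapping["y"] = 79` → mapping = {'b': 7, 'a': 46, 'y': 79}
`mapping["b"] = 111` → mapping = {'b': 111, 'a': 46, 'y': 79}
`ans = mapping["b"]` → ans = 111
So ans = 111

Answer: 111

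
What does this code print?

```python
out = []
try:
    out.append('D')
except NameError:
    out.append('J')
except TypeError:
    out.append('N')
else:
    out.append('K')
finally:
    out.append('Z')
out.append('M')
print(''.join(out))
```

Execution trace: 'D' (try body, no exception) → 'K' (else) → 'Z' (finally) → 'M' (after the try/except). Output: DKZM

Answer: DKZM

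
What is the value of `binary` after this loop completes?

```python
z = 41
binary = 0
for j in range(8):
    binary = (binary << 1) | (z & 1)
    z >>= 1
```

Reverse lowest 8 bits of 41
`binary` takes the values: 0 → 1 → 2 → 4 → 9 → 18 → 37 → 74 → 148

Answer: 148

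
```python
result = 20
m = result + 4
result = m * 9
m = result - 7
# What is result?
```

Trace:
`result = 20` → result = 20
`m = result + 4` → m = 24
`result = m * 9` → result = 216
`m = result - 7` → m = 209
So result = 216

Answer: 216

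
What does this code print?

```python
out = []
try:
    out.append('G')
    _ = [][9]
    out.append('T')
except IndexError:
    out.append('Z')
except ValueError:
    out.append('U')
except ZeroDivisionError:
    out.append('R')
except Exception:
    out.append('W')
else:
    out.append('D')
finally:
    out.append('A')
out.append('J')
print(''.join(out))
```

Execution trace: 'G' (try body) → 'Z' (except IndexError) → 'A' (finally) → 'J' (after the try/except). Output: GZAJ

Answer: GZAJ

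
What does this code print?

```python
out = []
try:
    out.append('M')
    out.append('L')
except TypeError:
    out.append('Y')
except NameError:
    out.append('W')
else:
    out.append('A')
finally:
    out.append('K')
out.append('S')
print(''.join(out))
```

Execution trace: 'M' (try body) → 'L' (try body, no exception) → 'A' (else) → 'K' (finally) → 'S' (after the try/except). Output: MLAKS

Answer: MLAKS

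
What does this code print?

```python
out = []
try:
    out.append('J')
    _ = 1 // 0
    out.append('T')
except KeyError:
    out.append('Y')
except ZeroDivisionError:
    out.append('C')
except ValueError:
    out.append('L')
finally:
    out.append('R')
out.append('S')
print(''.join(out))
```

Execution trace: 'J' (try body) → 'C' (except ZeroDivisionError) → 'R' (finally) → 'S' (after the try/except). Output: JCRS

Answer: JCRS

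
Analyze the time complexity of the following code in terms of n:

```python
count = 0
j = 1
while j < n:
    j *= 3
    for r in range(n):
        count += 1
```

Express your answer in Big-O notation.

Each loop level contributes: log n × n. Multiplying the contributions gives O(n log n).

Answer: O(n log n)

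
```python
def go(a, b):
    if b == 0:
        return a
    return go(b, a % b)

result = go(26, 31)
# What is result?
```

go(26, 31) -> go(31, 26) -> go(26, 5) -> go(5, 1) -> go(1, 0) -> 1

Answer: 1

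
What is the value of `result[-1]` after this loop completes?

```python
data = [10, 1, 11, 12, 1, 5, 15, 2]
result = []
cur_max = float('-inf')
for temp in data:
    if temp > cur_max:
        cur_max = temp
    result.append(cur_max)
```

Running max ends at 15
`result` takes the values: [] → [10] → [10, 10] → [10, 10, 11] → [10, 10, 11, 12] → [10, 10, 11, 12, 12] → [10, 10, 11, 12, 12, 12] → [10, 10, 11, 12, 12, 12, 15] → [10, 10, 11, 12, 12, 12, 15, 15]
So `result[-1]` = 15

Answer: 15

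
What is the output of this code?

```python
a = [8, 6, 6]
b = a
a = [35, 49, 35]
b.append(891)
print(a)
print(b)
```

Key concept: rebinding vs mutation: a is rebound to a new list, b still points at the original.
Step by step:
`a = [8, 6, 6]` → a = [8, 6, 6]
`b = a` → b = [8, 6, 6] (same object as a)
`a = [35, 49, 35]` → a = [35, 49, 35]
`b.append(891)` → b = [8, 6, 6, 891]
`print(a)` → prints [35, 49, 35]
`print(b)` → prints [8, 6, 6, 891]

Answer:
[35, 49, 35]
[8, 6, 6, 891]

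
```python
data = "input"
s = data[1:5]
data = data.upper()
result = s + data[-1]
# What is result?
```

Trace:
`data = "input"` → data = 'input'
`s = data[1:5]` → s = 'nput'
`data = data.upper()` → data = 'INPUT'
`result = s + data[-1]` → result = 'nputT'
So result = 'nputT'

Answer: 'nputT'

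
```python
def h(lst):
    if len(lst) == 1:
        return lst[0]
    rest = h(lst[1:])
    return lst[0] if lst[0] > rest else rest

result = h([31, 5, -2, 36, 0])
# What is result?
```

Recursive max over [31, 5, -2, 36, 0] = 36

Answer: 36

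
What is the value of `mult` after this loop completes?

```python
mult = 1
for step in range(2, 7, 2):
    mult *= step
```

Product of even numbers 2 to 6
`mult` takes the values: 1 → 2 → 8 → 48

Answer: 48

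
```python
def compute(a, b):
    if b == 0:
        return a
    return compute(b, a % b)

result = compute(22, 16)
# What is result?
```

compute(22, 16) -> compute(16, 6) -> compute(6, 4) -> compute(4, 2) -> compute(2, 0) -> 2

Answer: 2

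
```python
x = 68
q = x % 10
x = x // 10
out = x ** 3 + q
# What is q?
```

Trace:
`x = 68` → x = 68
`q = x % 10` → q = 8
`x = x // 10` → x = 6
`out = x ** 3 + q` → out = 224
So q = 8

Answer: 8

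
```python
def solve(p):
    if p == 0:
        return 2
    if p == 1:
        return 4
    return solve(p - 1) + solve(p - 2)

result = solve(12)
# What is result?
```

Build up from base cases: solve(0)=2, solve(1)=4, solve(2)=6, solve(3)=10, solve(4)=16, solve(5)=26, solve(6)=42, ..., solve(12)=754

Answer: 754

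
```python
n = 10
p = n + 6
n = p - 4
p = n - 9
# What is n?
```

Trace:
`n = 10` → n = 10
`p = n + 6` → p = 16
`n = p - 4` → n = 12
`p = n - 9` → p = 3
So n = 12

Answer: 12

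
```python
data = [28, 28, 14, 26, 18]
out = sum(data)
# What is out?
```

Trace:
`data = [28, 28, 14, 26, 18]` → data = [28, 28, 14, 26, 18]
`out = sum(data)` → out = 114
So out = 114

Answer: 114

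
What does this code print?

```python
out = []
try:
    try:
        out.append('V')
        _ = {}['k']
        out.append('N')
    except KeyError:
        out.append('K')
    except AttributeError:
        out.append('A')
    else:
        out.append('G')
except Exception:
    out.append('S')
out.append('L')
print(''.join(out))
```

Execution trace: 'V' (inner try body) → 'K' (inner except KeyError) → 'L' (after the try/except). Output: VKL

Answer: VKL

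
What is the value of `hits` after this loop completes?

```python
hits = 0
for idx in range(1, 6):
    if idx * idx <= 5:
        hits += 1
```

Count numbers where idx² ≤ 5
`hits` takes the values: 0 → 1 → 2

Answer: 2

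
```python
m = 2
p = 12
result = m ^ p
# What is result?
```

Trace:
`m = 2` → m = 2
`p = 12` → p = 12
`result = m ^ p` → result = 14
So result = 14

Answer: 14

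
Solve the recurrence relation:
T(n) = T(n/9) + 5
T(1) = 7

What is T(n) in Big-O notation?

Each step divides n by 9 and adds 5. After log_9(n) steps we reach T(1)=7. So T(n) = 5·log_9(n) + 7 = O(log n).

Answer: O(log n)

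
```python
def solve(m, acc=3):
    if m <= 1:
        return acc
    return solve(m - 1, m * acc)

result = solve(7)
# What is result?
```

Accumulator trace (n, acc): (7, 3) -> (6, 21) -> (5, 126) -> (4, 630) -> (3, 2520) -> (2, 7560) -> (1, 15120) -> return 15120

Answer: 15120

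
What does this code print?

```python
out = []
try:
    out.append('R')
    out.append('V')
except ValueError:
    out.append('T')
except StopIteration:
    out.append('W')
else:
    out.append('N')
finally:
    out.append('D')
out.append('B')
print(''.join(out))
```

Execution trace: 'R' (try body) → 'V' (try body, no exception) → 'N' (else) → 'D' (finally) → 'B' (after the try/except). Output: RVNDB

Answer: RVNDB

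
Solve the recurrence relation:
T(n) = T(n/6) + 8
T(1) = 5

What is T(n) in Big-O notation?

Each step divides n by 6 and adds 8. After log_6(n) steps we reach T(1)=5. So T(n) = 8·log_6(n) + 5 = O(log n).

Answer: O(log n)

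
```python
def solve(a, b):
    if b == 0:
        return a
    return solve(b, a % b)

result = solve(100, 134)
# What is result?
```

solve(100, 134) -> solve(134, 100) -> solve(100, 34) -> solve(34, 32) -> solve(32, 2) -> solve(2, 0) -> 2

Answer: 2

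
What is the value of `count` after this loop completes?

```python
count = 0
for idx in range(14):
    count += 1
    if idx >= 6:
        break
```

Loop breaks when idx reaches 6, count is 7
`count` takes the values: 0 → 1 → 2 → 3 → 4 → 5 → 6 → 7

Answer: 7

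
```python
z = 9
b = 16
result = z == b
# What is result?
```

Trace:
`z = 9` → z = 9
`b = 16` → b = 16
`result = z == b` → result = False
So result = False

Answer: False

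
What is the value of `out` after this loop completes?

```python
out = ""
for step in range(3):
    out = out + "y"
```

Repeat 'y' 3 times
`out` takes the values: "" → "y" → "yy" → "yyy"

Answer: "yyy"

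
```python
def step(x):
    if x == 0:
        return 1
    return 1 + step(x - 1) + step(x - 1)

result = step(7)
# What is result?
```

step(x) = 1 + 2·step(x-1), step(0)=1. Closed form: (1+1)·2^7 - 1 = 255.

Answer: 255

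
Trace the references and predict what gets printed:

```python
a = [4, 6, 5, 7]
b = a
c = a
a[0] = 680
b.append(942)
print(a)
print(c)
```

Key concept: multiple aliases.
Step by step:
`a = [4, 6, 5, 7]` → a = [4, 6, 5, 7]
`b = a` → b = [4, 6, 5, 7] (same object as a)
`c = a` → c = [4, 6, 5, 7] (same object as a, b)
`a[0] = 680` → a = [680, 6, 5, 7] (same object as b, c); b = [680, 6, 5, 7] (same object as a, c); c = [680, 6, 5, 7] (same object as a, b)
`b.append(942)` → a = [680, 6, 5, 7, 942] (same object as b, c); b = [680, 6, 5, 7, 942] (same object as a, c); c = [680, 6, 5, 7, 942] (same object as a, b)
`print(a)` → prints [680, 6, 5, 7, 942]
`print(c)` → prints [680, 6, 5, 7, 942]

Answer:
[680, 6, 5, 7, 942]
[680, 6, 5, 7, 942]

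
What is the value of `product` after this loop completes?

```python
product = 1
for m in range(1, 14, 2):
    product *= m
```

Product of 1, 3, 5, ... up to 13
`product` takes the values: 1 → 3 → 15 → 105 → 945 → 10395 → 135135

Answer: 135135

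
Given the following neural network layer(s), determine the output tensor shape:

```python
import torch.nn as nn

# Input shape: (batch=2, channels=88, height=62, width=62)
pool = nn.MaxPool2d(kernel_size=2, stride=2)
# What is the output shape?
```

Input: (2, 88, 62, 62) -> Output: (2, 88, 31, 31)

Answer: (2, 88, 31, 31)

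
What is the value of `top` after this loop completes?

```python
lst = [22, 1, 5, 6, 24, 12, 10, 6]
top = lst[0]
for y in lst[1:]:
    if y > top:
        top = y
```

Maximum of [22, 1, 5, 6, 24, 12, 10, 6]
`top` takes the values: 22 → 24

Answer: 24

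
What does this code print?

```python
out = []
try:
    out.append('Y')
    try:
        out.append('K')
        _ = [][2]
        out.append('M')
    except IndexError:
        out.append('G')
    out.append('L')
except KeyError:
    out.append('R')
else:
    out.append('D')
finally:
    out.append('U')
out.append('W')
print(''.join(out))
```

Execution trace: 'Y' (try body) → 'K' (inner try body) → 'G' (inner except IndexError) → 'L' (try body, no exception) → 'D' (else) → 'U' (finally) → 'W' (after the try/except). Output: YKGLDUW

Answer: YKGLDUW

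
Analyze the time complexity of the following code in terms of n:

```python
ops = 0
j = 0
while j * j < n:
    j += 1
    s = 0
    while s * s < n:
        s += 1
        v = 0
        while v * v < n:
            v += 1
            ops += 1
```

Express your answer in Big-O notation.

Each loop level contributes: √n × √n × √n. Multiplying the contributions gives O(n√n).

Answer: O(n√n)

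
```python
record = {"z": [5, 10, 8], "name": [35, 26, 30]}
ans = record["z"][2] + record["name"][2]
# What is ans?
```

Trace:
`record = {"z": [5, 10, 8], "name": [35, 26, 30]}` → record = {'z': [5, 10, 8], 'name': [35, 26, 30]}
`ans = record["z"][2] + record["name"][2]` → ans = 38
So ans = 38

Answer: 38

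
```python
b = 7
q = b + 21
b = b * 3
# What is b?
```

Trace:
`b = 7` → b = 7
`q = b + 21` → q = 28
`b = b * 3` → b = 21
So b = 21

Answer: 21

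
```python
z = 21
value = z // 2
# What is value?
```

Trace:
`z = 21` → z = 21
`value = z // 2` → value = 10
So value = 10

Answer: 10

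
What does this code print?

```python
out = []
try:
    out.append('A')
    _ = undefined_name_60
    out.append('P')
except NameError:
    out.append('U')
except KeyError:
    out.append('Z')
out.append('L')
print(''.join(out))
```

Execution trace: 'A' (try body) → 'U' (except NameError) → 'L' (after the try/except). Output: AUL

Answer: AUL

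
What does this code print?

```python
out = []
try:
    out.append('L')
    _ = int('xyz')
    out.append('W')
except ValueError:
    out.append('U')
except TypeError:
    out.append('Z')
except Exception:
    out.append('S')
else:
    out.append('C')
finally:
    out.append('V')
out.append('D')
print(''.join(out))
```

Execution trace: 'L' (try body) → 'U' (except ValueError) → 'V' (finally) → 'D' (after the try/except). Output: LUVD

Answer: LUVD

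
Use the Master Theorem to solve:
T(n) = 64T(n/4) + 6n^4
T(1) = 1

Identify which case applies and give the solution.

a=64, b=4, f(n)=6n^4. log_4(64) = 3. Since c=4 > 3 and the regularity condition holds (64(n/4)^4 = (64/4^4)n^4 with 64/4^4 < 1), Case 3 applies: T(n) = Θ(f(n)) = O(n^4).

Answer: O(n^4) - Case 3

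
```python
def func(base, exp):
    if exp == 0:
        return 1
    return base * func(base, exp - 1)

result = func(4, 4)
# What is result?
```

func(4, 4) = 4 * 4 * 4 * 4 = 256

Answer: 256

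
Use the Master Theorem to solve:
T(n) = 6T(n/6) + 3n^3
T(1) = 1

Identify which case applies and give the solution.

a=6, b=6, f(n)=3n^3. log_6(6) = 1. Since c=3 > 1 and the regularity condition holds (6(n/6)^3 = (6/6^3)n^3 with 6/6^3 < 1), Case 3 applies: T(n) = Θ(f(n)) = O(n^3).

Answer: O(n^3) - Case 3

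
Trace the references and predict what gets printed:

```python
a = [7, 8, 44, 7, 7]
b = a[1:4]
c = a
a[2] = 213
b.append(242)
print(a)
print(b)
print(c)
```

Key concept: slice vs alias.
Step by step:
`a = [7, 8, 44, 7, 7]` → a = [7, 8, 44, 7, 7]
`b = a[1:4]` → b = [8, 44, 7]
`c = a` → c = [7, 8, 44, 7, 7] (same object as a)
`a[2] = 213` → a = [7, 8, 213, 7, 7] (same object as c); c = [7, 8, 213, 7, 7] (same object as a)
`b.append(242)` → b = [8, 44, 7, 242]
`print(a)` → prints [7, 8, 213, 7, 7]
`print(b)` → prints [8, 44, 7, 242]
`print(c)` → prints [7, 8, 213, 7, 7]

Answer:
[7, 8, 213, 7, 7]
[8, 44, 7, 242]
[7, 8, 213, 7, 7]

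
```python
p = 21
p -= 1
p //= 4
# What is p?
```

Trace:
`p = 21` → p = 21
`p -= 1` → p = 20
`p //= 4` → p = 5
So p = 5

Answer: 5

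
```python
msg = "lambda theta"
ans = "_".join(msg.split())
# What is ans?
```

Trace:
`msg = "lambda theta"` → msg = 'lambda theta'
`ans = "_".join(msg.split())` → ans = 'lambda_theta'
So ans = 'lambda_theta'

Answer: 'lambda_theta'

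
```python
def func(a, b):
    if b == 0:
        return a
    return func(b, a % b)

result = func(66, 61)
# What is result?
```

func(66, 61) -> func(61, 5) -> func(5, 1) -> func(1, 0) -> 1

Answer: 1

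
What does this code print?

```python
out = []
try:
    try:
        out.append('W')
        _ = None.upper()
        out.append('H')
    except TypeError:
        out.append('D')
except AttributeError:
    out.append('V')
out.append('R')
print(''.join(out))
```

Execution trace: 'W' (try body) → 'V' (outer except AttributeError) → 'R' (after the try/except). Output: WVR

Answer: WVR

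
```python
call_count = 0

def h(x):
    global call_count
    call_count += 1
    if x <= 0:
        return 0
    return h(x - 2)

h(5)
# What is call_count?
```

Linear recursion stepping by 2: 4 calls from x=5 down to ≤0.

Answer: 4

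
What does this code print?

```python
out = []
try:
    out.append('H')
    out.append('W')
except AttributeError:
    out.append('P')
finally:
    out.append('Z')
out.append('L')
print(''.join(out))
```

Execution trace: 'H' (try body) → 'W' (try body, no exception) → 'Z' (finally) → 'L' (after the try/except). Output: HWZL

Answer: HWZL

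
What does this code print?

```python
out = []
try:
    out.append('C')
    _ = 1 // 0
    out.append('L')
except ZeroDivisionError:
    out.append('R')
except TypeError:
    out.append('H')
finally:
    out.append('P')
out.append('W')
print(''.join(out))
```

Execution trace: 'C' (try body) → 'R' (except ZeroDivisionError) → 'P' (finally) → 'W' (after the try/except). Output: CRPW

Answer: CRPW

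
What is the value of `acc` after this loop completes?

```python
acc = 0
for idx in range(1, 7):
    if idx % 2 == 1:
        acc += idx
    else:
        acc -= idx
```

Add odd, subtract even
`acc` takes the values: 0 → 1 → -1 → 2 → -2 → 3 → -3

Answer: -3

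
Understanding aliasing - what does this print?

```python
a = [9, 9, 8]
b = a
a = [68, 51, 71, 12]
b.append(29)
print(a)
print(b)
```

Key concept: rebinding vs mutation: a is rebound to a new list, b still points at the original.
Step by step:
`a = [9, 9, 8]` → a = [9, 9, 8]
`b = a` → b = [9, 9, 8] (same object as a)
`a = [68, 51, 71, 12]` → a = [68, 51, 71, 12]
`b.append(29)` → b = [9, 9, 8, 29]
`print(a)` → prints [68, 51, 71, 12]
`print(b)` → prints [9, 9, 8, 29]

Answer:
[68, 51, 71, 12]
[9, 9, 8, 29]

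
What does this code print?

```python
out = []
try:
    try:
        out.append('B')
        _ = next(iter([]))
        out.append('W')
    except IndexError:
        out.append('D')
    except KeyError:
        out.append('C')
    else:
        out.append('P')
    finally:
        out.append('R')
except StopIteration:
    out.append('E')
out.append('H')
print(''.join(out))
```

Execution trace: 'B' (inner try body) → 'R' (inner finally) → 'E' (outer except StopIteration) → 'H' (after the try/except). Output: BREH

Answer: BREH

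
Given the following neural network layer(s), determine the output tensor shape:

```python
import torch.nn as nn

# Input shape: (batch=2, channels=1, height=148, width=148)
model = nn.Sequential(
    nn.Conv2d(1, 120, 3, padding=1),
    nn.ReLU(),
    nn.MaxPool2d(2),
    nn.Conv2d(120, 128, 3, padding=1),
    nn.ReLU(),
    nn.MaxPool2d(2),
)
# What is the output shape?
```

Input: (2, 1, 148, 148) -> after first Conv2d: (2, 120, 148, 148) -> after first MaxPool2d: (2, 120, 74, 74) -> after second Conv2d: (2, 128, 74, 74) -> Output: (2, 128, 37, 37)

Answer: (2, 128, 37, 37)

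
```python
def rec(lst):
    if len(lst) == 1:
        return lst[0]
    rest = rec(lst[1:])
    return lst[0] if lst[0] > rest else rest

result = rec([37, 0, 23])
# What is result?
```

Recursive max over [37, 0, 23] = 37

Answer: 37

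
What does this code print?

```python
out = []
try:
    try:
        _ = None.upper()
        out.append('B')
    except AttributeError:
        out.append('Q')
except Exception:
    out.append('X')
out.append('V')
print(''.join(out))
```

Execution trace: 'Q' (inner except AttributeError) → 'V' (after the try/except). Output: QV

Answer: QV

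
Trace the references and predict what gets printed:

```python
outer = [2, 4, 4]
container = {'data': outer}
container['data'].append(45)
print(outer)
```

Key concept: dict holds reference to list.
Step by step:
`outer = [2, 4, 4]` → outer = [2, 4, 4]
`container = {'data': outer}` → container = {'data': [2, 4, 4]}
`container['data'].append(45)` → outer = [2, 4, 4, 45]; container = {'data': [2, 4, 4, 45]}
`print(outer)` → prints [2, 4, 4, 45]

Answer: [2, 4, 4, 45]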